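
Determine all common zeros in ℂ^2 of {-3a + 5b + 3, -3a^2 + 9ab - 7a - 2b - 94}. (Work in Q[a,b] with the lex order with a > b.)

{(-4, -3), (29/3, 26/5)}

Compute a lex Gröbner basis by Buchberger's algorithm.
f_1 = -3a + 5b + 3, LT = a.
f_2 = -3a^2 + 9ab - 7a - 2b - 94, LT = a^2.

S(f_1,f_2): lcm = a^2. S = 4/3ab - 10/3a - 2/3b - 94/3.
  reduce S modulo (f_1, f_2):
  remainder 20/9b^2 - 44/9b - 104/3 ≠ 0; add h_3 = 20/9b^2 - 44/9b - 104/3 to the basis.

The other S-polynomials (S(f_1,h_3), S(f_2,h_3)) all reduce to 0 modulo the current basis, so we have a Gröbner basis.
Inter-reduce: drop elements whose leading term is divisible by another's, tail-reduce, and make monic.
Reduced Gröbner basis: {a - 5/3b - 1, b^2 - 11/5b - 78/5}.

Since the basis is lex-ordered, b^2 - 11/5b - 78/5 is univariate in b. Its roots are {-3, 26/5}. Back-substituting each root into the other basis elements fixes the other coordinates.
  b = -3: the earlier basis element becomes a + 4 = 0, giving a = -4 — point (-4, -3).
  b = 26/5: the earlier basis element becomes a - 29/3 = 0, giving a = 29/3 — point (29/3, 26/5).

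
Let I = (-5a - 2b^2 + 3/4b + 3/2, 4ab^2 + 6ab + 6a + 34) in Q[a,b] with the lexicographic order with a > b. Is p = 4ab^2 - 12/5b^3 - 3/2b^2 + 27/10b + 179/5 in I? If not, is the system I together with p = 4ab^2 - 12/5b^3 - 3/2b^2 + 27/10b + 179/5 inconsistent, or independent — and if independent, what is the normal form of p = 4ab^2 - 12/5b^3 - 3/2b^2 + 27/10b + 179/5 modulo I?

4ab^2 - 12/5b^3 - 3/2b^2 + 27/10b + 179/5 lies in I (it reduces to 0).

First compute the reduced Gröbner basis of I by Buchberger's algorithm.
f_1 = -5a - 2b^2 + 3/4b + 3/2, LT = a.
f_2 = 4ab^2 + 6ab + 6a + 34, LT = ab^2.

S(f_1,f_2): lcm = ab^2. S = -3/2ab - 3/2a + 2/5b^4 - 3/20b^3 - 3/10b^2 - 17/2.
  leading term ab: subtract (3/10b)·f_1 from -3/2ab - 3/2a + 2/5b^4 - 3/20b^3 - 3/10b^2 - 17/2 → -3/2a + 2/5b^4 + 9/20b^3 - 21/40b^2 - 9/20b - 17/2
  leading term a: subtract (3/10)·f_1 from -3/2a + 2/5b^4 + 9/20b^3 - 21/40b^2 - 9/20b - 17/2 → 2/5b^4 + 9/20b^3 + 3/40b^2 - 27/40b - 179/20
  leading term b^4: no divisor's leading term divides it; move 2/5b^4 to the remainder.
  leading term b^3: no divisor's leading term divides it; move 9/20b^3 to the remainder.
  leading term b^2: no divisor's leading term divides it; move 3/40b^2 to the remainder.
  leading term b: no divisor's leading term divides it; move -27/40b to the remainder.
  leading term 1: no divisor's leading term divides it; move -179/20 to the remainder.
  remainder 2/5b^4 + 9/20b^3 + 3/40b^2 - 27/40b - 179/20 ≠ 0; add h_3 = 2/5b^4 + 9/20b^3 + 3/40b^2 - 27/40b - 179/20 to the basis.

The other S-polynomials (S(f_1,h_3), S(f_2,h_3)) all reduce to 0 modulo the current basis, so we have a Gröbner basis.
Inter-reduce: drop elements whose leading term is divisible by another's, tail-reduce, and make monic.
Reduced Gröbner basis: {a + 2/5b^2 - 3/20b - 3/10, b^4 + 9/8b^3 + 3/16b^2 - 27/16b - 179/8}.
Label its elements g_1 = a + 2/5b^2 - 3/20b - 3/10, g_2 = b^4 + 9/8b^3 + 3/16b^2 - 27/16b - 179/8.

Reduce p = 4ab^2 - 12/5b^3 - 3/2b^2 + 27/10b + 179/5 modulo G:
  leading term ab^2: subtract (4b^2)·g_1 from 4ab^2 - 12/5b^3 - 3/2b^2 + 27/10b + 179/5 → -8/5b^4 - 9/5b^3 - 3/10b^2 + 27/10b + 179/5
  leading term b^4: subtract (-8/5)·g_2 from -8/5b^4 - 9/5b^3 - 3/10b^2 + 27/10b + 179/5 → 0
  normal form = 0.
Since the normal form is 0, p ∈ I.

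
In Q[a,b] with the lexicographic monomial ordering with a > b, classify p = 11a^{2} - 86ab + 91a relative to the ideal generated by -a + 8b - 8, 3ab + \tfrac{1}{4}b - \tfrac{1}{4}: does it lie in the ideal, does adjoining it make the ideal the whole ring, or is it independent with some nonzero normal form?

First compute the reduced Gröbner basis of I by Buchberger's algorithm.
f_1 = -a + 8b - 8, LT = a.
f_2 = 3ab + \tfrac{1}{4}b - \tfrac{1}{4}, LT = ab.

S(f_1,f_2): lcm = ab. S = -8b^{2} + \tfrac{95}{12}b + \tfrac{1}{12}.
  leading term b^{2}: no divisor's leading term divides it; move -8b^{2} to the remainder.
  leading term b: no divisor's leading term divides it; move \tfrac{95}{12}b to the remainder.
  leading term 1: no divisor's leading term divides it; move \tfrac{1}{12} to the remainder.
  remainder -8b^{2} + \tfrac{95}{12}b + \tfrac{1}{12} ≠ 0; add h_3 = -8b^{2} + \tfrac{95}{12}b + \tfrac{1}{12} to the basis.

The other S-polynomials (S(f_1,h_3), S(f_2,h_3)) all reduce to 0 modulo the current basis, so we have a Gröbner basis.
Inter-reduce: drop elements whose leading term is divisible by another's, tail-reduce, and make monic.
Reduced Gröbner basis: {a - 8b + 8, b^{2} - \tfrac{95}{96}b - \tfrac{1}{96}}.
Label its elements g_1 = a - 8b + 8, g_2 = b^{2} - \tfrac{95}{96}b - \tfrac{1}{96}.

Reduce p = 11a^{2} - 86ab + 91a modulo G:
  leading term a^{2}: subtract (11a)·g_1 from 11a^{2} - 86ab + 91a → 2ab + 3a
  leading term ab: subtract (2b)·g_1 from 2ab + 3a → 3a + 16b^{2} - 16b
  leading term a: subtract (3)·g_1 from 3a + 16b^{2} - 16b → 16b^{2} + 8b - 24
  leading term b^{2}: subtract (16)·g_2 from 16b^{2} + 8b - 24 → \tfrac{143}{6}b - \tfrac{143}{6}
  leading term b: no divisor's leading term divides it; move \tfrac{143}{6}b to the remainder.
  leading term 1: no divisor's leading term divides it; move -\tfrac{143}{6} to the remainder.
  normal form = \tfrac{143}{6}b - \tfrac{143}{6}.
The normal form is nonzero, so p ∉ I. Since p minus its normal form lies in I, I + (p) = I + (r) where r = \tfrac{143}{6}b - \tfrac{143}{6}; decide whether this ideal is the whole ring.
Run Buchberger on G together with r (pairs among the g_i already reduce to 0 since G is a Gröbner basis):
g_1 = a - 8b + 8, LT = a.
g_2 = b^{2} - \tfrac{95}{96}b - \tfrac{1}{96}, LT = b^{2}.
r = \tfrac{143}{6}b - \tfrac{143}{6}, LT = b.

The S-polynomials (S(g_1,g_2), S(g_1,r), S(g_2,r)) all reduce to 0 modulo the current basis, so we have a Gröbner basis.
Inter-reduce: drop elements whose leading term is divisible by another's, tail-reduce, and make monic.
Reduced Gröbner basis: {a, b - 1}.
The reduced Gröbner basis of I + (p) is {a, b - 1} ≠ {1}, a proper ideal, so the enlarged system stays consistent: p is independent of I, with normal form \tfrac{143}{6}b - \tfrac{143}{6}.

The remainder on division by a Gröbner basis is unique — it is the normal form.

11a^{2} - 86ab + 91a is independent of I; its normal form modulo I is \tfrac{143}{6}b - \tfrac{143}{6}.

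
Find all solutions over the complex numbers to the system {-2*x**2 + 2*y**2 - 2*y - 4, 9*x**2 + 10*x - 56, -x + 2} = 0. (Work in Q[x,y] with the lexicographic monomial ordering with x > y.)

Compute a lex Gröbner basis by Buchberger's algorithm.
f_1 = -2*x**2 + 2*y**2 - 2*y - 4, LT = x**2.
f_2 = 9*x**2 + 10*x - 56, LT = x**2.
f_3 = -x + 2, LT = x.

S(f_1,f_2): lcm = x**2. S = -10/9*x - y**2 + y + 74/9.
  leading term x: subtract (10/9)·f_3 from -10/9*x - y**2 + y + 74/9 → -y**2 + y + 6
  leading term y**2: no divisor's leading term divides it; move -y**2 to the remainder.
  leading term y: no divisor's leading term divides it; move y to the remainder.
  leading term 1: no divisor's leading term divides it; move 6 to the remainder.
  remainder -y**2 + y + 6 ≠ 0; add h_4 = -y**2 + y + 6 to the basis.

S(f_1,f_3): lcm = x**2. S = 2*x - y**2 + y + 2.
  leading term x: subtract (-2)·f_3 from 2*x - y**2 + y + 2 → -y**2 + y + 6
  leading term y**2: subtract (1)·h_4 from -y**2 + y + 6 → 0
  remainder 0.

S(f_2,f_3): lcm = x**2. S = 28/9*x - 56/9.
  leading term x: subtract (-28/9)·f_3 from 28/9*x - 56/9 → 0
  remainder 0.

S(f_1,h_4): leading monomials are coprime, so the S-polynomial reduces to 0 (Buchberger's first criterion).
S(f_2,h_4): leading monomials are coprime, so the S-polynomial reduces to 0 (Buchberger's first criterion).
S(f_3,h_4): leading monomials are coprime, so the S-polynomial reduces to 0 (Buchberger's first criterion).
Every S-polynomial of the final basis reduces to 0, so we have a Gröbner basis.
Inter-reduce: drop elements whose leading term is divisible by another's, tail-reduce, and make monic.
Reduced Gröbner basis: {x - 2, y**2 - y - 6}.

From the last basis element, y**2 - y - 6 = 0, so y takes values in {-2, 3}. Each choice, substituted upward through the basis, yields the corresponding point(s) of the solution set.
  y = -2: the earlier basis element becomes x - 2 = 0, giving x = 2 — point (2, -2).
  y = 3: the earlier basis element becomes x - 2 = 0, giving x = 2 — point (2, 3).
Check: every point annihilates each of the original generators.

{(2, -2), (2, 3)}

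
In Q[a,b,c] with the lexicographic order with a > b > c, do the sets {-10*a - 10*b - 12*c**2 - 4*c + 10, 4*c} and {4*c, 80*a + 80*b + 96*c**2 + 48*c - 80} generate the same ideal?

For a fixed monomial order, each ideal has a unique reduced Gröbner basis; comparing bases decides equality.
Buchberger on the first generating set:
f_1 = -10*a - 10*b - 12*c**2 - 4*c + 10, LT = a.
f_2 = 4*c, LT = c.

The S-polynomials (S(f_1,f_2)) all reduce to 0 modulo the current basis, so we have a Gröbner basis.
Inter-reduce: drop elements whose leading term is divisible by another's, tail-reduce, and make monic.
Reduced Gröbner basis: {a + b - 1, c}.

Buchberger on the second generating set:
h_1 = 4*c, LT = c.
h_2 = 80*a + 80*b + 96*c**2 + 48*c - 80, LT = a.

The S-polynomials (S(h_1,h_2)) all reduce to 0 modulo the current basis, so we have a Gröbner basis.
Inter-reduce: drop elements whose leading term is divisible by another's, tail-reduce, and make monic.
Reduced Gröbner basis: {a + b - 1, c}.

The two bases agree; hence the ideals are identical.

Yes, the ideals are equal.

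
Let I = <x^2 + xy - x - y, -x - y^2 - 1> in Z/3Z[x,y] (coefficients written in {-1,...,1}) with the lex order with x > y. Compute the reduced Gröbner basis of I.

G = {x + y^2 + 1, y^4 - y^3 + y - 1}

f_1 = x^2 + xy - x - y, LT = x^2.
f_2 = -x - y^2 - 1, LT = x.

S(f_1,f_2): lcm = x^2. S = -xy^2 + xy + x - y.
  leading term xy^2: subtract (y^2)·f_2 from -xy^2 + xy + x - y → xy + x + y^4 + y^2 - y
  leading term xy: subtract (-y)·f_2 from xy + x + y^4 + y^2 - y → x + y^4 - y^3 + y^2 + y
  leading term x: subtract (-1)·f_2 from x + y^4 - y^3 + y^2 + y → y^4 - y^3 + y - 1
  leading term y^4: no divisor's leading term divides it; move y^4 to the remainder.
  leading term y^3: no divisor's leading term divides it; move -y^3 to the remainder.
  leading term y: no divisor's leading term divides it; move y to the remainder.
  leading term 1: no divisor's leading term divides it; move -1 to the remainder.
  remainder y^4 - y^3 + y - 1 ≠ 0; add g_3 = y^4 - y^3 + y - 1 to the basis.

The other S-polynomials (S(f_1,g_3), S(f_2,g_3)) all reduce to 0 modulo the current basis, so we have a Gröbner basis.
Inter-reduce: drop elements whose leading term is divisible by another's, tail-reduce, and make monic.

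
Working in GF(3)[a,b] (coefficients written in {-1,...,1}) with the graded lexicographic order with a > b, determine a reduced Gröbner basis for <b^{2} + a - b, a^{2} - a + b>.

f_1 = b^{2} + a - b, LT = b^{2}.
f_2 = a^{2} - a + b, LT = a^{2}.

The S-polynomials (S(f_1,f_2)) all reduce to 0 modulo the current basis, so we have a Gröbner basis.

G = {a^{2} - a + b, b^{2} + a - b}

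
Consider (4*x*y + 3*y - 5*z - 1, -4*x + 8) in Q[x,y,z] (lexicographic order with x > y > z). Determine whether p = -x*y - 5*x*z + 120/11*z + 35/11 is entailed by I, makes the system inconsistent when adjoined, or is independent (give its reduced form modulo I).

Adjoining -x*y - 5*x*z + 120/11*z + 35/11 makes the ideal the whole ring: the system is inconsistent.

First compute the reduced Gröbner basis of I by Buchberger's algorithm.
f_1 = 4*x*y + 3*y - 5*z - 1, LT = x*y.
f_2 = -4*x + 8, LT = x.

S(f_1,f_2): lcm = x*y. S = 11/4*y - 5/4*z - 1/4.
  reduce S modulo (f_1, f_2):
  remainder 11/4*y - 5/4*z - 1/4 ≠ 0; add h_3 = 11/4*y - 5/4*z - 1/4 to the basis.

The other S-polynomials (S(f_1,h_3), S(f_2,h_3)) all reduce to 0 modulo the current basis, so we have a Gröbner basis.
Inter-reduce: drop elements whose leading term is divisible by another's, tail-reduce, and make monic.
Reduced Gröbner basis: {x - 2, y - 5/11*z - 1/11}.
Label its elements g_1 = x - 2, g_2 = y - 5/11*z - 1/11.

Reduce p = -x*y - 5*x*z + 120/11*z + 35/11 modulo G:
  leading term x*y: subtract (-y)·g_1 from -x*y - 5*x*z + 120/11*z + 35/11 → -5*x*z - 2*y + 120/11*z + 35/11
  leading term x*z: subtract (-5*z)·g_1 from -5*x*z - 2*y + 120/11*z + 35/11 → -2*y + 10/11*z + 35/11
  leading term y: subtract (-2)·g_2 from -2*y + 10/11*z + 35/11 → 3
  leading term 1: no divisor's leading term divides it; move 3 to the remainder.
  normal form = 3.
The normal form is nonzero, so p ∉ I. Since p minus its normal form lies in I, I + (p) = I + (r) where r = 3; decide whether this ideal is the whole ring.
Here r = 3 is a nonzero constant, hence a unit: 1 ∈ I + (p), the Gröbner basis of I + (p) is {1}, and the enlarged system has no common solution — adjoining p is inconsistent.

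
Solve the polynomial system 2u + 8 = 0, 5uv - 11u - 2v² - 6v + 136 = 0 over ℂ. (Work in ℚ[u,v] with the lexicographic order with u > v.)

Compute a lex Gröbner basis by Buchberger's algorithm.
f_1 = 2u + 8, LT = u.
f_2 = 5uv - 11u - 2v² - 6v + 136, LT = uv.

S(f_1,f_2): lcm = uv. S = 11/5u + ⅖v² + 26/5v - 136/5.
  leading term u: subtract (11/10)·f_1 from 11/5u + ⅖v² + 26/5v - 136/5 → ⅖v² + 26/5v - 36
  leading term v²: no divisor's leading term divides it; move ⅖v² to the remainder.
  leading term v: no divisor's leading term divides it; move 26/5v to the remainder.
  leading term 1: no divisor's leading term divides it; move -36 to the remainder.
  remainder ⅖v² + 26/5v - 36 ≠ 0; add h_3 = ⅖v² + 26/5v - 36 to the basis.

S(f_1,h_3): leading monomials are coprime, so the S-polynomial reduces to 0 (Buchberger's first criterion).
S(f_2,h_3): lcm = uv². S = -76/5uv + 90u - ⅖v³ - 6/5v² + 136/5v.
  leading term uv: subtract (-38/5v)·f_1 from -76/5uv + 90u - ⅖v³ - 6/5v² + 136/5v → 90u - ⅖v³ - 6/5v² + 88v
  leading term u: subtract (45)·f_1 from 90u - ⅖v³ - 6/5v² + 88v → -⅖v³ - 6/5v² + 88v - 360
  leading term v³: subtract (-v)·h_3 from -⅖v³ - 6/5v² + 88v - 360 → 4v² + 52v - 360
  leading term v²: subtract (10)·h_3 from 4v² + 52v - 360 → 0
  remainder 0.

Every S-polynomial of the final basis reduces to 0, so we have a Gröbner basis.
Inter-reduce: drop elements whose leading term is divisible by another's, tail-reduce, and make monic.
Reduced Gröbner basis: {u + 4, v² + 13v - 90}.

Since the basis is lex-ordered, v² + 13v - 90 is univariate in v. Its roots are {-18, 5}. Back-substituting each root into the other basis elements fixes the other coordinates.
  v = -18: the earlier basis element becomes u + 4 = 0, giving u = -4 — point (-4, -18).
  v = 5: the earlier basis element becomes u + 4 = 0, giving u = -4 — point (-4, 5).
Each listed point satisfies every original equation (direct substitution).

{(-4, -18), (-4, 5)}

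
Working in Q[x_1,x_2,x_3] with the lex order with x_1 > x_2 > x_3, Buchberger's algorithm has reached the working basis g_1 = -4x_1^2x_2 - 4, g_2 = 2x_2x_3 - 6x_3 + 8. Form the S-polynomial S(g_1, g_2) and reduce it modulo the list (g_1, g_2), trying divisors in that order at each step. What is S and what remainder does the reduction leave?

S(g_1, g_2) = 3x_1^2x_3 - 4x_1^2 + x_3; remainder on division = 3x_1^2x_3 - 4x_1^2 + x_3.

lcm(LM(g_1), LM(g_2)) = x_1^2x_2x_3.
S = (lcm/LT(g_1))·g_1 − (lcm/LT(g_2))·g_2 = 3x_1^2x_3 - 4x_1^2 + x_3.
Reduce S modulo (g_1, g_2) in that order:
  leading term x_1^2x_3: no divisor's leading term divides it; move 3x_1^2x_3 to the remainder.
  leading term x_1^2: no divisor's leading term divides it; move -4x_1^2 to the remainder.
  leading term x_3: no divisor's leading term divides it; move x_3 to the remainder.
The remainder 3x_1^2x_3 - 4x_1^2 + x_3 is nonzero, so it would be added as the next basis element.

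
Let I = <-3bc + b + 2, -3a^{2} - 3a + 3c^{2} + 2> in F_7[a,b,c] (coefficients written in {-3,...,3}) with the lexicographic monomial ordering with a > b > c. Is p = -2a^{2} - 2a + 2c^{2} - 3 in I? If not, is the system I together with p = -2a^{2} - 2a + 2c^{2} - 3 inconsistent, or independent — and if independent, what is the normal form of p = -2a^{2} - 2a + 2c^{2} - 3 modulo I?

First compute the reduced Gröbner basis of I by Buchberger's algorithm.
f_1 = -3bc + b + 2, LT = bc.
f_2 = -3a^{2} - 3a + 3c^{2} + 2, LT = a^{2}.

S(f_1,f_2): leading monomials are coprime, so the S-polynomial reduces to 0 (Buchberger's first criterion).
Every S-polynomial of the final basis reduces to 0, so we have a Gröbner basis.
Inter-reduce: drop elements whose leading term is divisible by another's, tail-reduce, and make monic.
Reduced Gröbner basis: {a^{2} + a - c^{2} - 3, bc + 2b - 3}.
Label its elements g_1 = a^{2} + a - c^{2} - 3, g_2 = bc + 2b - 3.

Reduce p = -2a^{2} - 2a + 2c^{2} - 3 modulo G:
  leading term a^{2}: subtract (-2)·g_1 from -2a^{2} - 2a + 2c^{2} - 3 → -2
  leading term 1: no divisor's leading term divides it; move -2 to the remainder.
  normal form = -2.
The normal form is nonzero, so p ∉ I. Since p minus its normal form lies in I, I + (p) = I + (r) where r = -2; decide whether this ideal is the whole ring.
Here r = -2 is a nonzero constant, hence a unit: 1 ∈ I + (p), the Gröbner basis of I + (p) is {1}, and the enlarged system has no common solution — adjoining p is inconsistent.

Ideal membership is decidable via reduction modulo a Gröbner basis.

Adjoining -2a^{2} - 2a + 2c^{2} - 3 makes the ideal the whole ring: the system is inconsistent.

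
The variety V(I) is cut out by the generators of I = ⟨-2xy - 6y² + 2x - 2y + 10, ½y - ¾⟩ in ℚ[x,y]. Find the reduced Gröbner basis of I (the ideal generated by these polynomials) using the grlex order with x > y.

f_1 = -2xy - 6y² + 2x - 2y + 10, LT = xy.
f_2 = ½y - ¾, LT = y.

S(f_1,f_2): lcm = xy. S = 3y² + ½x + y - 5.
  leading term y²: subtract (6y)·f_2 from 3y² + ½x + y - 5 → ½x + 11/2y - 5
  leading term x: no divisor's leading term divides it; move ½x to the remainder.
  leading term y: subtract (11)·f_2 from 11/2y - 5 → 13/4
  leading term 1: no divisor's leading term divides it; move 13/4 to the remainder.
  remainder ½x + 13/4 ≠ 0; add g_3 = ½x + 13/4 to the basis.

The other S-polynomials (S(f_1,g_3), S(f_2,g_3)) all reduce to 0 modulo the current basis, so we have a Gröbner basis.
Inter-reduce: drop elements whose leading term is divisible by another's, tail-reduce, and make monic.

G = {x + 13/2, y - 3/2}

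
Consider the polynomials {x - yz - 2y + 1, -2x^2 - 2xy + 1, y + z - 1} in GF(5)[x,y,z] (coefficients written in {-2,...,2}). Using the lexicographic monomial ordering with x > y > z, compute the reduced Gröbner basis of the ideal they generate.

G = {x + z^2 + z - 1, y + z - 1, z^4 - 2z^3 - z^2 + z - 1}

f_1 = x - yz - 2y + 1, LT = x.
f_2 = -2x^2 - 2xy + 1, LT = x^2.
f_3 = y + z - 1, LT = y.

S(f_1,f_2): lcm = x^2. S = -xyz + 2xy + x - 2.
  leading term xyz: subtract (-yz)·f_1 from -xyz + 2xy + x - 2 → 2xy + x - y^2z^2 - 2y^2z + yz - 2
  leading term xy: subtract (2y)·f_1 from 2xy + x - y^2z^2 - 2y^2z + yz - 2 → x - y^2z^2 - y^2 + yz - 2y - 2
  leading term x: subtract (1)·f_1 from x - y^2z^2 - y^2 + yz - 2y - 2 → -y^2z^2 - y^2 + 2yz + 2
  leading term y^2z^2: subtract (-yz^2)·f_3 from -y^2z^2 - y^2 + 2yz + 2 → -y^2 + yz^3 - yz^2 + 2yz + 2
  leading term y^2: subtract (-y)·f_3 from -y^2 + yz^3 - yz^2 + 2yz + 2 → yz^3 - yz^2 - 2yz - y + 2
  leading term yz^3: subtract (z^3)·f_3 from yz^3 - yz^2 - 2yz - y + 2 → -yz^2 - 2yz - y - z^4 + z^3 + 2
  leading term yz^2: subtract (-z^2)·f_3 from -yz^2 - 2yz - y - z^4 + z^3 + 2 → -2yz - y - z^4 + 2z^3 - z^2 + 2
  leading term yz: subtract (-2z)·f_3 from -2yz - y - z^4 + 2z^3 - z^2 + 2 → -y - z^4 + 2z^3 + z^2 - 2z + 2
  leading term y: subtract (-1)·f_3 from -y - z^4 + 2z^3 + z^2 - 2z + 2 → -z^4 + 2z^3 + z^2 - z + 1
  leading term z^4: no divisor's leading term divides it; move -z^4 to the remainder.
  leading term z^3: no divisor's leading term divides it; move 2z^3 to the remainder.
  leading term z^2: no divisor's leading term divides it; move z^2 to the remainder.
  leading term z: no divisor's leading term divides it; move -z to the remainder.
  leading term 1: no divisor's leading term divides it; move 1 to the remainder.
  remainder -z^4 + 2z^3 + z^2 - z + 1 ≠ 0; add g_4 = -z^4 + 2z^3 + z^2 - z + 1 to the basis.

The other S-polynomials (S(f_1,f_3), S(f_2,f_3), S(f_1,g_4), S(f_2,g_4), S(f_3,g_4)) all reduce to 0 modulo the current basis, so we have a Gröbner basis.
Inter-reduce: drop elements whose leading term is divisible by another's, tail-reduce, and make monic.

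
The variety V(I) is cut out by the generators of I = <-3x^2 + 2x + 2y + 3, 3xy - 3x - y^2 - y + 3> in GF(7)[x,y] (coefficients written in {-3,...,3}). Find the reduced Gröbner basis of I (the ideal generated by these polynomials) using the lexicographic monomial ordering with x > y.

f_1 = -3x^2 + 2x + 2y + 3, LT = x^2.
f_2 = 3xy - 3x - y^2 - y + 3, LT = xy.

S(f_1,f_2): lcm = x^2y. S = x^2 - 2xy^2 + 2xy - x - 3y^2 - y.
  leading term x^2: subtract (2)·f_1 from x^2 - 2xy^2 + 2xy - x - 3y^2 - y → -2xy^2 + 2xy + 2x - 3y^2 + 2y + 1
  leading term xy^2: subtract (-3y)·f_2 from -2xy^2 + 2xy + 2x - 3y^2 + 2y + 1 → 2x - 3y^3 + y^2 - 3y + 1
  leading term x: no divisor's leading term divides it; move 2x to the remainder.
  leading term y^3: no divisor's leading term divides it; move -3y^3 to the remainder.
  leading term y^2: no divisor's leading term divides it; move y^2 to the remainder.
  leading term y: no divisor's leading term divides it; move -3y to the remainder.
  leading term 1: no divisor's leading term divides it; move 1 to the remainder.
  remainder 2x - 3y^3 + y^2 - 3y + 1 ≠ 0; add g_3 = 2x - 3y^3 + y^2 - 3y + 1 to the basis.

S(f_1,g_3): lcm = x^2. S = -2xy^3 + 3xy^2 - 2xy - 3y - 1.
  leading term xy^3: subtract (-3y^2)·f_2 from -2xy^3 + 3xy^2 - 2xy - 3y - 1 → xy^2 - 2xy - 3y^4 - 3y^3 + 2y^2 - 3y - 1
  leading term xy^2: subtract (-2y)·f_2 from xy^2 - 2xy - 3y^4 - 3y^3 + 2y^2 - 3y - 1 → -xy - 3y^4 + 2y^3 + 3y - 1
  leading term xy: subtract (2)·f_2 from -xy - 3y^4 + 2y^3 + 3y - 1 → -x - 3y^4 + 2y^3 + 2y^2 - 2y
  leading term x: subtract (3)·g_3 from -x - 3y^4 + 2y^3 + 2y^2 - 2y → -3y^4 - 3y^3 - y^2 - 3
  leading term y^4: no divisor's leading term divides it; move -3y^4 to the remainder.
  leading term y^3: no divisor's leading term divides it; move -3y^3 to the remainder.
  leading term y^2: no divisor's leading term divides it; move -y^2 to the remainder.
  leading term 1: no divisor's leading term divides it; move -3 to the remainder.
  remainder -3y^4 - 3y^3 - y^2 - 3 ≠ 0; add g_4 = -3y^4 - 3y^3 - y^2 - 3 to the basis.

The other S-polynomials (S(f_2,g_3), S(f_1,g_4), S(f_2,g_4), S(g_3,g_4)) all reduce to 0 modulo the current basis, so we have a Gröbner basis.
Inter-reduce: drop elements whose leading term is divisible by another's, tail-reduce, and make monic.

G = {x + 2y^3 - 3y^2 + 2y - 3, y^4 + y^3 - 2y^2 + 1}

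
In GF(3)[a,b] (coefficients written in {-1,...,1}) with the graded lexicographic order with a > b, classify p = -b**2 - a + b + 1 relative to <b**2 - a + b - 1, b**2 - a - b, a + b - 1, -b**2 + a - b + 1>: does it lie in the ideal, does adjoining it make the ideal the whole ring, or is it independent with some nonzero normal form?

-b**2 - a + b + 1 lies in I (it reduces to 0).

First compute the reduced Gröbner basis of I by Buchberger's algorithm.
f_1 = b**2 - a + b - 1, LT = b**2.
f_2 = b**2 - a - b, LT = b**2.
f_3 = a + b - 1, LT = a.
f_4 = -b**2 + a - b + 1, LT = b**2.

S(f_1,f_2): lcm = b**2. S = -b - 1.
  leading term b: no divisor's leading term divides it; move -b to the remainder.
  leading term 1: no divisor's leading term divides it; move -1 to the remainder.
  remainder -b - 1 ≠ 0; add h_5 = -b - 1 to the basis.

The other S-polynomials (S(f_1,f_3), S(f_1,f_4), S(f_2,f_3), S(f_2,f_4), S(f_3,f_4), S(f_1,h_5), S(f_2,h_5), S(f_3,h_5), S(f_4,h_5)) all reduce to 0 modulo the current basis, so we have a Gröbner basis.
Inter-reduce: drop elements whose leading term is divisible by another's, tail-reduce, and make monic.
Reduced Gröbner basis: {a + 1, b + 1}.
Label its elements g_1 = a + 1, g_2 = b + 1.

Reduce p = -b**2 - a + b + 1 modulo G:
  leading term b**2: subtract (-b)·g_2 from -b**2 - a + b + 1 → -a - b + 1
  leading term a: subtract (-1)·g_1 from -a - b + 1 → -b - 1
  leading term b: subtract (-1)·g_2 from -b - 1 → 0
  normal form = 0.
Since the normal form is 0, p ∈ I.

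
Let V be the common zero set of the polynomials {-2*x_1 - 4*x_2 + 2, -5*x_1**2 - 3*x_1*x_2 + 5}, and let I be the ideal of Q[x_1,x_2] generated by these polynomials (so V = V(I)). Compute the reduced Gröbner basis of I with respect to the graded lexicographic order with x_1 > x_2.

f_1 = -2*x_1 - 4*x_2 + 2, LT = x_1.
f_2 = -5*x_1**2 - 3*x_1*x_2 + 5, LT = x_1**2.

S(f_1,f_2): lcm = x_1**2. S = 7/5*x_1*x_2 - x_1 + 1.
  leading term x_1*x_2: subtract (-7/10*x_2)·f_1 from 7/5*x_1*x_2 - x_1 + 1 → -14/5*x_2**2 - x_1 + 7/5*x_2 + 1
  leading term x_2**2: no divisor's leading term divides it; move -14/5*x_2**2 to the remainder.
  leading term x_1: subtract (1/2)·f_1 from -x_1 + 7/5*x_2 + 1 → 17/5*x_2
  leading term x_2: no divisor's leading term divides it; move 17/5*x_2 to the remainder.
  remainder -14/5*x_2**2 + 17/5*x_2 ≠ 0; add g_3 = -14/5*x_2**2 + 17/5*x_2 to the basis.

The other S-polynomials (S(f_1,g_3), S(f_2,g_3)) all reduce to 0 modulo the current basis, so we have a Gröbner basis.
Inter-reduce: drop elements whose leading term is divisible by another's, tail-reduce, and make monic.

G = {x_2**2 - 17/14*x_2, x_1 + 2*x_2 - 1}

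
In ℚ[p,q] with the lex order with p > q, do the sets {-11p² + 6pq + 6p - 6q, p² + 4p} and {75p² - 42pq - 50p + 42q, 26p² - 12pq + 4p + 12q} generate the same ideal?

Yes, the ideals are equal.

For a fixed monomial order, each ideal has a unique reduced Gröbner basis; comparing bases decides equality.
Buchberger on the first generating set:
f_1 = -11p² + 6pq + 6p - 6q, LT = p².
f_2 = p² + 4p, LT = p².

S(f_1,f_2): lcm = p². S = -6/11pq - 50/11p + 6/11q.
  leading term pq: no divisor's leading term divides it; move -6/11pq to the remainder.
  leading term p: no divisor's leading term divides it; move -50/11p to the remainder.
  leading term q: no divisor's leading term divides it; move 6/11q to the remainder.
  remainder -6/11pq - 50/11p + 6/11q ≠ 0; add g_3 = -6/11pq - 50/11p + 6/11q to the basis.

S(f_1,g_3): lcm = p²q. S = -25/3p² - 6/11pq² + 5/11pq + 6/11q².
  leading term p²: subtract (25/33)·f_1 from -25/3p² - 6/11pq² + 5/11pq + 6/11q² → -6/11pq² - 45/11pq - 50/11p + 6/11q² + 50/11q
  leading term pq²: subtract (q)·g_3 from -6/11pq² - 45/11pq - 50/11p + 6/11q² + 50/11q → 5/11pq - 50/11p + 50/11q
  leading term pq: subtract (-⅚)·g_3 from 5/11pq - 50/11p + 50/11q → -25/3p + 5q
  leading term p: no divisor's leading term divides it; move -25/3p to the remainder.
  leading term q: no divisor's leading term divides it; move 5q to the remainder.
  remainder -25/3p + 5q ≠ 0; add g_4 = -25/3p + 5q to the basis.

S(f_2,g_3): lcm = p²q. S = -25/3p² + 5pq.
  leading term p²: subtract (25/33)·f_1 from -25/3p² + 5pq → 5/11pq - 50/11p + 50/11q
  leading term pq: subtract (-⅚)·g_3 from 5/11pq - 50/11p + 50/11q → -25/3p + 5q
  leading term p: subtract (1)·g_4 from -25/3p + 5q → 0
  remainder 0.

S(f_1,g_4): lcm = p². S = 3/55pq - 6/11p + 6/11q.
  leading term pq: subtract (-1/10)·g_3 from 3/55pq - 6/11p + 6/11q → -p + ⅗q
  leading term p: subtract (3/25)·g_4 from -p + ⅗q → 0
  remainder 0.

S(f_2,g_4): lcm = p². S = ⅗pq + 4p.
  leading term pq: subtract (-11/10)·g_3 from ⅗pq + 4p → -p + ⅗q
  leading term p: subtract (3/25)·g_4 from -p + ⅗q → 0
  remainder 0.

S(g_3,g_4): lcm = pq. S = 25/3p + ⅗q² - q.
  leading term p: subtract (-1)·g_4 from 25/3p + ⅗q² - q → ⅗q² + 4q
  leading term q²: no divisor's leading term divides it; move ⅗q² to the remainder.
  leading term q: no divisor's leading term divides it; move 4q to the remainder.
  remainder ⅗q² + 4q ≠ 0; add g_5 = ⅗q² + 4q to the basis.

S(f_1,g_5): leading monomials are coprime, so the S-polynomial reduces to 0 (Buchberger's first criterion).
S(f_2,g_5): leading monomials are coprime, so the S-polynomial reduces to 0 (Buchberger's first criterion).
S(g_3,g_5): lcm = pq². S = 5/3pq - q².
  leading term pq: subtract (-55/18)·g_3 from 5/3pq - q² → -125/9p - q² + 5/3q
  leading term p: subtract (5/3)·g_4 from -125/9p - q² + 5/3q → -q² - 20/3q
  leading term q²: subtract (-5/3)·g_5 from -q² - 20/3q → 0
  remainder 0.

S(g_4,g_5): leading monomials are coprime, so the S-polynomial reduces to 0 (Buchberger's first criterion).
Every S-polynomial of the final basis reduces to 0, so we have a Gröbner basis.
Inter-reduce: drop elements whose leading term is divisible by another's, tail-reduce, and make monic.
Reduced Gröbner basis: {p - ⅗q, q² + 20/3q}.

Buchberger on the second generating set:
h_1 = 75p² - 42pq - 50p + 42q, LT = p².
h_2 = 26p² - 12pq + 4p + 12q, LT = p².

S(h_1,h_2): lcm = p². S = -32/325pq - 32/39p + 32/325q.
  leading term pq: no divisor's leading term divides it; move -32/325pq to the remainder.
  leading term p: no divisor's leading term divides it; move -32/39p to the remainder.
  leading term q: no divisor's leading term divides it; move 32/325q to the remainder.
  remainder -32/325pq - 32/39p + 32/325q ≠ 0; add k_3 = -32/325pq - 32/39p + 32/325q to the basis.

S(h_1,k_3): lcm = p²q. S = -25/3p² - 14/25pq² + ⅓pq + 14/25q².
  leading term p²: subtract (-1/9)·h_1 from -25/3p² - 14/25pq² + ⅓pq + 14/25q² → -14/25pq² - 13/3pq - 50/9p + 14/25q² + 14/3q
  leading term pq²: subtract (91/16q)·k_3 from -14/25pq² - 13/3pq - 50/9p + 14/25q² + 14/3q → ⅓pq - 50/9p + 14/3q
  leading term pq: subtract (-325/96)·k_3 from ⅓pq - 50/9p + 14/3q → -25/3p + 5q
  leading term p: no divisor's leading term divides it; move -25/3p to the remainder.
  leading term q: no divisor's leading term divides it; move 5q to the remainder.
  remainder -25/3p + 5q ≠ 0; add k_4 = -25/3p + 5q to the basis.

S(h_2,k_3): lcm = p²q. S = -25/3p² - 6/13pq² + 15/13pq + 6/13q².
  leading term p²: subtract (-1/9)·h_1 from -25/3p² - 6/13pq² + 15/13pq + 6/13q² → -6/13pq² - 137/39pq - 50/9p + 6/13q² + 14/3q
  leading term pq²: subtract (75/16q)·k_3 from -6/13pq² - 137/39pq - 50/9p + 6/13q² + 14/3q → ⅓pq - 50/9p + 14/3q
  leading term pq: subtract (-325/96)·k_3 from ⅓pq - 50/9p + 14/3q → -25/3p + 5q
  leading term p: subtract (1)·k_4 from -25/3p + 5q → 0
  remainder 0.

S(h_1,k_4): lcm = p². S = 1/25pq - ⅔p + 14/25q.
  leading term pq: subtract (-13/32)·k_3 from 1/25pq - ⅔p + 14/25q → -p + ⅗q
  leading term p: subtract (3/25)·k_4 from -p + ⅗q → 0
  remainder 0.

S(h_2,k_4): lcm = p². S = 9/65pq + 2/13p + 6/13q.
  leading term pq: subtract (-45/32)·k_3 from 9/65pq + 2/13p + 6/13q → -p + ⅗q
  leading term p: subtract (3/25)·k_4 from -p + ⅗q → 0
  remainder 0.

S(k_3,k_4): lcm = pq. S = 25/3p + ⅗q² - q.
  leading term p: subtract (-1)·k_4 from 25/3p + ⅗q² - q → ⅗q² + 4q
  leading term q²: no divisor's leading term divides it; move ⅗q² to the remainder.
  leading term q: no divisor's leading term divides it; move 4q to the remainder.
  remainder ⅗q² + 4q ≠ 0; add k_5 = ⅗q² + 4q to the basis.

S(h_1,k_5): leading monomials are coprime, so the S-polynomial reduces to 0 (Buchberger's first criterion).
S(h_2,k_5): leading monomials are coprime, so the S-polynomial reduces to 0 (Buchberger's first criterion).
S(k_3,k_5): lcm = pq². S = 5/3pq - q².
  leading term pq: subtract (-1625/96)·k_3 from 5/3pq - q² → -125/9p - q² + 5/3q
  leading term p: subtract (5/3)·k_4 from -125/9p - q² + 5/3q → -q² - 20/3q
  leading term q²: subtract (-5/3)·k_5 from -q² - 20/3q → 0
  remainder 0.

S(k_4,k_5): leading monomials are coprime, so the S-polynomial reduces to 0 (Buchberger's first criterion).
Every S-polynomial of the final basis reduces to 0, so we have a Gröbner basis.
Inter-reduce: drop elements whose leading term is divisible by another's, tail-reduce, and make monic.
Reduced Gröbner basis: {p - ⅗q, q² + 20/3q}.

Same reduced basis, so the two generating sets span the same ideal.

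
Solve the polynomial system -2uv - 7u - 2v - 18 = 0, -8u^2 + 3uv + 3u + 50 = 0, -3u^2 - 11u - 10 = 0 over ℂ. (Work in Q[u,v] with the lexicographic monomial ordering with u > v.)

Compute a lex Gröbner basis by Buchberger's algorithm.
f_1 = -2uv - 7u - 2v - 18, LT = uv.
f_2 = -8u^2 + 3uv + 3u + 50, LT = u^2.
f_3 = -3u^2 - 11u - 10, LT = u^2.

S(f_1,f_2): lcm = u^2v. S = 7/2u^2 + 3/8uv^2 + 11/8uv + 9u + 25/4v.
  leading term u^2: subtract (-7/16)·f_2 from 7/2u^2 + 3/8uv^2 + 11/8uv + 9u + 25/4v → 3/8uv^2 + 43/16uv + 165/16u + 25/4v + 175/8
  leading term uv^2: subtract (-3/16v)·f_1 from 3/8uv^2 + 43/16uv + 165/16u + 25/4v + 175/8 → 11/8uv + 165/16u - 3/8v^2 + 23/8v + 175/8
  leading term uv: subtract (-11/16)·f_1 from 11/8uv + 165/16u - 3/8v^2 + 23/8v + 175/8 → 11/2u - 3/8v^2 + 3/2v + 19/2
  leading term u: no divisor's leading term divides it; move 11/2u to the remainder.
  leading term v^2: no divisor's leading term divides it; move -3/8v^2 to the remainder.
  leading term v: no divisor's leading term divides it; move 3/2v to the remainder.
  leading term 1: no divisor's leading term divides it; move 19/2 to the remainder.
  remainder 11/2u - 3/8v^2 + 3/2v + 19/2 ≠ 0; add h_4 = 11/2u - 3/8v^2 + 3/2v + 19/2 to the basis.

S(f_1,f_3): lcm = u^2v. S = 7/2u^2 - 8/3uv + 9u - 10/3v.
  leading term u^2: subtract (-7/16)·f_2 from 7/2u^2 - 8/3uv + 9u - 10/3v → -65/48uv + 165/16u - 10/3v + 175/8
  leading term uv: subtract (65/96)·f_1 from -65/48uv + 165/16u - 10/3v + 175/8 → 1445/96u - 95/48v + 545/16
  leading term u: subtract (1445/528)·h_4 from 1445/96u - 95/48v + 545/16 → 1445/1408v^2 - 6425/1056v + 8515/1056
  leading term v^2: no divisor's leading term divides it; move 1445/1408v^2 to the remainder.
  leading term v: no divisor's leading term divides it; move -6425/1056v to the remainder.
  leading term 1: no divisor's leading term divides it; move 8515/1056 to the remainder.
  remainder 1445/1408v^2 - 6425/1056v + 8515/1056 ≠ 0; add h_5 = 1445/1408v^2 - 6425/1056v + 8515/1056 to the basis.

S(f_2,f_3): lcm = u^2. S = -3/8uv - 97/24u - 115/12.
  leading term uv: subtract (3/16)·f_1 from -3/8uv - 97/24u - 115/12 → -131/48u + 3/8v - 149/24
  leading term u: subtract (-131/264)·h_4 from -131/48u + 3/8v - 149/24 → -131/704v^2 + 197/176v - 263/176
  leading term v^2: subtract (-262/1445)·h_5 from -131/704v^2 + 197/176v - 263/176 → 14/867v - 28/867
  leading term v: no divisor's leading term divides it; move 14/867v to the remainder.
  leading term 1: no divisor's leading term divides it; move -28/867 to the remainder.
  remainder 14/867v - 28/867 ≠ 0; add h_6 = 14/867v - 28/867 to the basis.

The other S-polynomials (S(f_1,h_4), S(f_2,h_4), S(f_3,h_4), S(f_1,h_5), S(f_2,h_5), S(f_3,h_5), S(h_4,h_5), S(f_1,h_6), S(f_2,h_6), S(f_3,h_6), S(h_4,h_6), S(h_5,h_6)) all reduce to 0 modulo the current basis, so we have a Gröbner basis.
Inter-reduce: drop elements whose leading term is divisible by another's, tail-reduce, and make monic.
Reduced Gröbner basis: {u + 2, v - 2}.

The lex basis is triangular: the last element involves only v. Solving v - 2 = 0 gives v ∈ {2}; substituting each value into the earlier elements determines the remaining variables.
  v = 2: the earlier basis element becomes u + 2 = 0, giving u = -2 — point (-2, 2).

{(-2, 2)}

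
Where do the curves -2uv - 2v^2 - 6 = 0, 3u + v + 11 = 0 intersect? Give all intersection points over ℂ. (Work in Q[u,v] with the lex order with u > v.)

Compute a lex Gröbner basis by Buchberger's algorithm.
f_1 = -2uv - 2v^2 - 6, LT = uv.
f_2 = 3u + v + 11, LT = u.

S(f_1,f_2): lcm = uv. S = 2/3v^2 - 11/3v + 3.
  reduce S modulo (f_1, f_2):
  remainder 2/3v^2 - 11/3v + 3 ≠ 0; add h_3 = 2/3v^2 - 11/3v + 3 to the basis.

The other S-polynomials (S(f_1,h_3), S(f_2,h_3)) all reduce to 0 modulo the current basis, so we have a Gröbner basis.
Inter-reduce: drop elements whose leading term is divisible by another's, tail-reduce, and make monic.
Reduced Gröbner basis: {u + 1/3v + 11/3, v^2 - 11/2v + 9/2}.

From the last basis element, v^2 - 11/2v + 9/2 = 0, so v takes values in {1, 9/2}. Each choice, substituted upward through the basis, yields the corresponding point(s) of the solution set.
  v = 1: the earlier basis element becomes u + 4 = 0, giving u = -4 — point (-4, 1).
  v = 9/2: the earlier basis element becomes u + 31/6 = 0, giving u = -31/6 — point (-31/6, 9/2).
Zero-dimensionality of the ideal guarantees finitely many solutions over ℂ.

{(-4, 1), (-31/6, 9/2)}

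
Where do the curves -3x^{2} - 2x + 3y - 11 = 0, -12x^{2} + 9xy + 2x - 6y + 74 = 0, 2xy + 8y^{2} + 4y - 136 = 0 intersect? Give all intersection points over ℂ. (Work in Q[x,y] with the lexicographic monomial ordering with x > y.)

Compute a lex Gröbner basis by Buchberger's algorithm.
f_1 = -3x^{2} - 2x + 3y - 11, LT = x^{2}.
f_2 = -12x^{2} + 9xy + 2x - 6y + 74, LT = x^{2}.
f_3 = 2xy + 8y^{2} + 4y - 136, LT = xy.

S(f_1,f_2): lcm = x^{2}. S = \tfrac{3}{4}xy + \tfrac{5}{6}x - \tfrac{3}{2}y + \tfrac{59}{6}.
  leading term xy: subtract (\tfrac{3}{8})·f_3 from \tfrac{3}{4}xy + \tfrac{5}{6}x - \tfrac{3}{2}y + \tfrac{59}{6} → \tfrac{5}{6}x - 3y^{2} - 3y + \tfrac{365}{6}
  leading term x: no divisor's leading term divides it; move \tfrac{5}{6}x to the remainder.
  leading term y^{2}: no divisor's leading term divides it; move -3y^{2} to the remainder.
  leading term y: no divisor's leading term divides it; move -3y to the remainder.
  leading term 1: no divisor's leading term divides it; move \tfrac{365}{6} to the remainder.
  remainder \tfrac{5}{6}x - 3y^{2} - 3y + \tfrac{365}{6} ≠ 0; add h_4 = \tfrac{5}{6}x - 3y^{2} - 3y + \tfrac{365}{6} to the basis.

S(f_1,f_3): lcm = x^{2}y. S = -4xy^{2} - \tfrac{4}{3}xy + 68x - y^{2} + \tfrac{11}{3}y.
  leading term xy^{2}: subtract (-2y)·f_3 from -4xy^{2} - \tfrac{4}{3}xy + 68x - y^{2} + \tfrac{11}{3}y → -\tfrac{4}{3}xy + 68x + 16y^{3} + 7y^{2} - \tfrac{805}{3}y
  leading term xy: subtract (-\tfrac{2}{3})·f_3 from -\tfrac{4}{3}xy + 68x + 16y^{3} + 7y^{2} - \tfrac{805}{3}y → 68x + 16y^{3} + \tfrac{37}{3}y^{2} - \tfrac{797}{3}y - \tfrac{272}{3}
  leading term x: subtract (\tfrac{408}{5})·h_4 from 68x + 16y^{3} + \tfrac{37}{3}y^{2} - \tfrac{797}{3}y - \tfrac{272}{3} → 16y^{3} + \tfrac{3857}{15}y^{2} - \tfrac{313}{15}y - \tfrac{15164}{3}
  leading term y^{3}: no divisor's leading term divides it; move 16y^{3} to the remainder.
  leading term y^{2}: no divisor's leading term divides it; move \tfrac{3857}{15}y^{2} to the remainder.
  leading term y: no divisor's leading term divides it; move -\tfrac{313}{15}y to the remainder.
  leading term 1: no divisor's leading term divides it; move -\tfrac{15164}{3} to the remainder.
  remainder 16y^{3} + \tfrac{3857}{15}y^{2} - \tfrac{313}{15}y - \tfrac{15164}{3} ≠ 0; add h_5 = 16y^{3} + \tfrac{3857}{15}y^{2} - \tfrac{313}{15}y - \tfrac{15164}{3} to the basis.

S(f_2,f_3): lcm = x^{2}y. S = -\tfrac{19}{4}xy^{2} - \tfrac{13}{6}xy + 68x + \tfrac{1}{2}y^{2} - \tfrac{37}{6}y.
  leading term xy^{2}: subtract (-\tfrac{19}{8}y)·f_3 from -\tfrac{19}{4}xy^{2} - \tfrac{13}{6}xy + 68x + \tfrac{1}{2}y^{2} - \tfrac{37}{6}y → -\tfrac{13}{6}xy + 68x + 19y^{3} + 10y^{2} - \tfrac{1975}{6}y
  leading term xy: subtract (-\tfrac{13}{12})·f_3 from -\tfrac{13}{6}xy + 68x + 19y^{3} + 10y^{2} - \tfrac{1975}{6}y → 68x + 19y^{3} + \tfrac{56}{3}y^{2} - \tfrac{1949}{6}y - \tfrac{442}{3}
  leading term x: subtract (\tfrac{408}{5})·h_4 from 68x + 19y^{3} + \tfrac{56}{3}y^{2} - \tfrac{1949}{6}y - \tfrac{442}{3} → 19y^{3} + \tfrac{3952}{15}y^{2} - \tfrac{2401}{30}y - \tfrac{15334}{3}
  leading term y^{3}: subtract (\tfrac{19}{16})·h_5 from 19y^{3} + \tfrac{3952}{15}y^{2} - \tfrac{2401}{30}y - \tfrac{15334}{3} → -\tfrac{10051}{240}y^{2} - \tfrac{13261}{240}y + \tfrac{10693}{12}
  leading term y^{2}: no divisor's leading term divides it; move -\tfrac{10051}{240}y^{2} to the remainder.
  leading term y: no divisor's leading term divides it; move -\tfrac{13261}{240}y to the remainder.
  leading term 1: no divisor's leading term divides it; move \tfrac{10693}{12} to the remainder.
  remainder -\tfrac{10051}{240}y^{2} - \tfrac{13261}{240}y + \tfrac{10693}{12} ≠ 0; add h_6 = -\tfrac{10051}{240}y^{2} - \tfrac{13261}{240}y + \tfrac{10693}{12} to the basis.

S(f_1,h_4): lcm = x^{2}. S = \tfrac{18}{5}xy^{2} + \tfrac{18}{5}xy - \tfrac{217}{3}x - y + \tfrac{11}{3}.
  leading term xy^{2}: subtract (\tfrac{9}{5}y)·f_3 from \tfrac{18}{5}xy^{2} + \tfrac{18}{5}xy - \tfrac{217}{3}x - y + \tfrac{11}{3} → \tfrac{18}{5}xy - \tfrac{217}{3}x - \tfrac{72}{5}y^{3} - \tfrac{36}{5}y^{2} + \tfrac{1219}{5}y + \tfrac{11}{3}
  leading term xy: subtract (\tfrac{9}{5})·f_3 from \tfrac{18}{5}xy - \tfrac{217}{3}x - \tfrac{72}{5}y^{3} - \tfrac{36}{5}y^{2} + \tfrac{1219}{5}y + \tfrac{11}{3} → -\tfrac{217}{3}x - \tfrac{72}{5}y^{3} - \tfrac{108}{5}y^{2} + \tfrac{1183}{5}y + \tfrac{3727}{15}
  leading term x: subtract (-\tfrac{434}{5})·h_4 from -\tfrac{217}{3}x - \tfrac{72}{5}y^{3} - \tfrac{108}{5}y^{2} + \tfrac{1183}{5}y + \tfrac{3727}{15} → -\tfrac{72}{5}y^{3} - 282y^{2} - \tfrac{119}{5}y + \tfrac{27644}{5}
  leading term y^{3}: subtract (-\tfrac{9}{10})·h_5 from -\tfrac{72}{5}y^{3} - 282y^{2} - \tfrac{119}{5}y + \tfrac{27644}{5} → -\tfrac{2529}{50}y^{2} - \tfrac{2129}{50}y + \tfrac{4898}{5}
  leading term y^{2}: subtract (\tfrac{60696}{50255})·h_6 from -\tfrac{2529}{50}y^{2} - \tfrac{2129}{50}y + \tfrac{4898}{5} → \tfrac{1213849}{50255}y - \tfrac{4855396}{50255}
  leading term y: no divisor's leading term divides it; move \tfrac{1213849}{50255}y to the remainder.
  leading term 1: no divisor's leading term divides it; move -\tfrac{4855396}{50255} to the remainder.
  remainder \tfrac{1213849}{50255}y - \tfrac{4855396}{50255} ≠ 0; add h_7 = \tfrac{1213849}{50255}y - \tfrac{4855396}{50255} to the basis.

The other S-polynomials (S(f_2,h_4), S(f_3,h_4), S(f_1,h_5), S(f_2,h_5), S(f_3,h_5), S(h_4,h_5), S(f_1,h_6), S(f_2,h_6), S(f_3,h_6), S(h_4,h_6), S(h_5,h_6), S(f_1,h_7), S(f_2,h_7), S(f_3,h_7), S(h_4,h_7), S(h_5,h_7), S(h_6,h_7)) all reduce to 0 modulo the current basis, so we have a Gröbner basis.
Inter-reduce: drop elements whose leading term is divisible by another's, tail-reduce, and make monic.
Reduced Gröbner basis: {x + 1, y - 4}.

Since the basis is lex-ordered, y - 4 is univariate in y. Its roots are {4}. Back-substituting each root into the other basis elements fixes the other coordinates.
  y = 4: the earlier basis element becomes x + 1 = 0, giving x = -1 — point (-1, 4).
Each listed point satisfies every original equation (direct substitution).

{(-1, 4)}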